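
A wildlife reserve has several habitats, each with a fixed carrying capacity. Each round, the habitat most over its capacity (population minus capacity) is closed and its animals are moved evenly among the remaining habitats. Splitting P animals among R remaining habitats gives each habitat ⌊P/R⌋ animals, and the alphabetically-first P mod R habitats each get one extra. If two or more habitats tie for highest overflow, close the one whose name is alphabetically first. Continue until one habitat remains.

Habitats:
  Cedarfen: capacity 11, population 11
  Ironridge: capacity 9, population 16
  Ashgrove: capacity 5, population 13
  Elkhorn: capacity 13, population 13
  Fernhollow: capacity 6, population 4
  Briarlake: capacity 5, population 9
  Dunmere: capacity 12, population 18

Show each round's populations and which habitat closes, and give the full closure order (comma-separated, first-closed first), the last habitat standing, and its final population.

Round 1: Ashgrove=13 Briarlake=9 Cedarfen=11 Dunmere=18 Elkhorn=13 Fernhollow=4 Ironridge=16 → close Ashgrove (overflow 8)
  13÷6 = 2 each, +1 to first 1
Round 2: Briarlake=12 Cedarfen=13 Dunmere=20 Elkhorn=15 Fernhollow=6 Ironridge=18 → close Ironridge (overflow 9)
  18÷5 = 3 each, +1 to first 3
Round 3: Briarlake=16 Cedarfen=17 Dunmere=24 Elkhorn=18 Fernhollow=9 → close Dunmere (overflow 12)
  24÷4 = 6 each, +1 to first 0
Round 4: Briarlake=22 Cedarfen=23 Elkhorn=24 Fernhollow=15 → close Briarlake (overflow 17)
  22÷3 = 7 each, +1 to first 1
Round 5: Cedarfen=31 Elkhorn=31 Fernhollow=22 → close Cedarfen (overflow 20)
  31÷2 = 15 each, +1 to first 1
Round 6: Elkhorn=47 Fernhollow=37 → close Elkhorn (overflow 34)
  47÷1 = 47 each, +1 to first 0

Closure order: Ashgrove, Ironridge, Dunmere, Briarlake, Cedarfen, Elkhorn
Last habitat: Fernhollow with 84 animals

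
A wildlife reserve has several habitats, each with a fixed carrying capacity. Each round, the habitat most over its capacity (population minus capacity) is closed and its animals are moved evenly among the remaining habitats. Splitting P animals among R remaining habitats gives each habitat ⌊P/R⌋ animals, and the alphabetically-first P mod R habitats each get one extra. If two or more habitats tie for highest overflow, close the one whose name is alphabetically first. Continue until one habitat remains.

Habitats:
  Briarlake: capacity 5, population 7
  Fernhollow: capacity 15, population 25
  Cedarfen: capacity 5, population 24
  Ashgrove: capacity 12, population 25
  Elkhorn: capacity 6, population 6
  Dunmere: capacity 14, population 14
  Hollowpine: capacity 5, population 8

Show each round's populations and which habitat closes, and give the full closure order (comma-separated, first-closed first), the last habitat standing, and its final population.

Closure order: Cedarfen, Ashgrove, Fernhollow, Briarlake, Dunmere, Elkhorn
Last habitat: Hollowpine with 109 animals

Round 1: Ashgrove=25 Briarlake=7 Cedarfen=24 Dunmere=14 Elkhorn=6 Fernhollow=25 Hollowpine=8 → close Cedarfen (overflow 19)
  24÷6 = 4 each, +1 to first 0
Round 2: Ashgrove=29 Briarlake=11 Dunmere=18 Elkhorn=10 Fernhollow=29 Hollowpine=12 → close Ashgrove (overflow 17)
  29÷5 = 5 each, +1 to first 4
Round 3: Briarlake=17 Dunmere=24 Elkhorn=16 Fernhollow=35 Hollowpine=17 → close Fernhollow (overflow 20)
  35÷4 = 8 each, +1 to first 3
Round 4: Briarlake=26 Dunmere=33 Elkhorn=25 Hollowpine=25 → close Briarlake (overflow 21)
  26÷3 = 8 each, +1 to first 2
Round 5: Dunmere=42 Elkhorn=34 Hollowpine=33 → close Dunmere (overflow 28)
  42÷2 = 21 each, +1 to first 0
Round 6: Elkhorn=55 Hollowpine=54 → close Elkhorn (overflow 49)
  55÷1 = 55 each, +1 to first 0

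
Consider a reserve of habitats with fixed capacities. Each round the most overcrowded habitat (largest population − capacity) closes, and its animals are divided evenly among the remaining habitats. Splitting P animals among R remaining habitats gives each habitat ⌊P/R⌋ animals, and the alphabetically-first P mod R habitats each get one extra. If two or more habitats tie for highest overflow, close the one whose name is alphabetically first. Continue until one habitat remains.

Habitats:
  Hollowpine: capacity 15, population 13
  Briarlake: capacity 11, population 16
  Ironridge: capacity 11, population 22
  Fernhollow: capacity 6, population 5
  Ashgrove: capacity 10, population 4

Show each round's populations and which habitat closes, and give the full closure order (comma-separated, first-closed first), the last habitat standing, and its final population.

Round 1: Ashgrove=4 Briarlake=16 Fernhollow=5 Hollowpine=13 Ironridge=22 → close Ironridge (overflow 11)
  22÷4 = 5 each, +1 to first 2
Round 2: Ashgrove=10 Briarlake=22 Fernhollow=10 Hollowpine=18 → close Briarlake (overflow 11)
  22÷3 = 7 each, +1 to first 1
Round 3: Ashgrove=18 Fernhollow=17 Hollowpine=25 → close Fernhollow (overflow 11)
  17÷2 = 8 each, +1 to first 1
Round 4: Ashgrove=27 Hollowpine=33 → close Hollowpine (overflow 18)
  33÷1 = 33 each, +1 to first 0

Closure order: Ironridge, Briarlake, Fernhollow, Hollowpine
Last habitat: Ashgrove with 60 animals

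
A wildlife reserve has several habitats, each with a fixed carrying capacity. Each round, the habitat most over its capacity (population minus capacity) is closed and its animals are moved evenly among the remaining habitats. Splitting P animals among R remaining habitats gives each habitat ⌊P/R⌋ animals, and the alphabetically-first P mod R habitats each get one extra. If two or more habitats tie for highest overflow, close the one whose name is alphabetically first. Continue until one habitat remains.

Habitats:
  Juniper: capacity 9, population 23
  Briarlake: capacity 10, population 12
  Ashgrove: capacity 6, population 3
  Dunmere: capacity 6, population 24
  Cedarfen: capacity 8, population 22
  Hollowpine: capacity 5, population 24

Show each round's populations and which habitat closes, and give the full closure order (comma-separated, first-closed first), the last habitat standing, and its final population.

Closure order: Hollowpine, Dunmere, Cedarfen, Juniper, Briarlake
Last habitat: Ashgrove with 108 animals

Round 1: Ashgrove=3 Briarlake=12 Cedarfen=22 Dunmere=24 Hollowpine=24 Juniper=23 → close Hollowpine (overflow 19)
  24÷5 = 4 each, +1 to first 4
Round 2: Ashgrove=8 Briarlake=17 Cedarfen=27 Dunmere=29 Juniper=27 → close Dunmere (overflow 23)
  29÷4 = 7 each, +1 to first 1
Round 3: Ashgrove=16 Briarlake=24 Cedarfen=34 Juniper=34 → close Cedarfen (overflow 26)
  34÷3 = 11 each, +1 to first 1
Round 4: Ashgrove=28 Briarlake=35 Juniper=45 → close Juniper (overflow 36)
  45÷2 = 22 each, +1 to first 1
Round 5: Ashgrove=51 Briarlake=57 → close Briarlake (overflow 47)
  57÷1 = 57 each, +1 to first 0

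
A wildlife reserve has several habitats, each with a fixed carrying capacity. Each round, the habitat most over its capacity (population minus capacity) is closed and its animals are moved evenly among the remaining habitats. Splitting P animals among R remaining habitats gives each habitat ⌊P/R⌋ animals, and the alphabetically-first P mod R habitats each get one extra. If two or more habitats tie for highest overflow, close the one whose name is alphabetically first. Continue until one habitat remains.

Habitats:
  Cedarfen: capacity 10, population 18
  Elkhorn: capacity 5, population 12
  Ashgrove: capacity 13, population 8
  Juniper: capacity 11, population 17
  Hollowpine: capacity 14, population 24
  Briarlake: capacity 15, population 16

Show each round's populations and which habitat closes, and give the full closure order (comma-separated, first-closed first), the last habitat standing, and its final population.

Round 1: Ashgrove=8 Briarlake=16 Cedarfen=18 Elkhorn=12 Hollowpine=24 Juniper=17 → close Hollowpine (overflow 10)
  24÷5 = 4 each, +1 to first 4
Round 2: Ashgrove=13 Briarlake=21 Cedarfen=23 Elkhorn=17 Juniper=21 → close Cedarfen (overflow 13)
  23÷4 = 5 each, +1 to first 3
Round 3: Ashgrove=19 Briarlake=27 Elkhorn=23 Juniper=26 → close Elkhorn (overflow 18)
  23÷3 = 7 each, +1 to first 2
Round 4: Ashgrove=27 Briarlake=35 Juniper=33 → close Juniper (overflow 22)
  33÷2 = 16 each, +1 to first 1
Round 5: Ashgrove=44 Briarlake=51 → close Briarlake (overflow 36)
  51÷1 = 51 each, +1 to first 0

Closure order: Hollowpine, Cedarfen, Elkhorn, Juniper, Briarlake
Last habitat: Ashgrove with 95 animals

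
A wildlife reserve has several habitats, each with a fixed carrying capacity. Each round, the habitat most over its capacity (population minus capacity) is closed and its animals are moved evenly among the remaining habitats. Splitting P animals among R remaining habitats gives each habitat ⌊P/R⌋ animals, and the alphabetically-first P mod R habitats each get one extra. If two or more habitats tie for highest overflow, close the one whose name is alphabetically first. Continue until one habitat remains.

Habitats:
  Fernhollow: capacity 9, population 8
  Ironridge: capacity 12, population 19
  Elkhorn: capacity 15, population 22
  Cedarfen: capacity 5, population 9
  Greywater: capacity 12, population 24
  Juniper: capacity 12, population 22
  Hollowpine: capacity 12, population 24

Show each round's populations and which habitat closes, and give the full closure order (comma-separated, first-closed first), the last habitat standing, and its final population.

Closure order: Greywater, Hollowpine, Juniper, Elkhorn, Cedarfen, Ironridge
Last habitat: Fernhollow with 128 animals

Round 1: Cedarfen=9 Elkhorn=22 Fernhollow=8 Greywater=24 Hollowpine=24 Ironridge=19 Juniper=22 → close Greywater (overflow 12)
  24÷6 = 4 each, +1 to first 0
Round 2: Cedarfen=13 Elkhorn=26 Fernhollow=12 Hollowpine=28 Ironridge=23 Juniper=26 → close Hollowpine (overflow 16)
  28÷5 = 5 each, +1 to first 3
Round 3: Cedarfen=19 Elkhorn=32 Fernhollow=18 Ironridge=28 Juniper=31 → close Juniper (overflow 19)
  31÷4 = 7 each, +1 to first 3
Round 4: Cedarfen=27 Elkhorn=40 Fernhollow=26 Ironridge=35 → close Elkhorn (overflow 25)
  40÷3 = 13 each, +1 to first 1
Round 5: Cedarfen=41 Fernhollow=39 Ironridge=48 → close Cedarfen (overflow 36)
  41÷2 = 20 each, +1 to first 1
Round 6: Fernhollow=60 Ironridge=68 → close Ironridge (overflow 56)
  68÷1 = 68 each, +1 to first 0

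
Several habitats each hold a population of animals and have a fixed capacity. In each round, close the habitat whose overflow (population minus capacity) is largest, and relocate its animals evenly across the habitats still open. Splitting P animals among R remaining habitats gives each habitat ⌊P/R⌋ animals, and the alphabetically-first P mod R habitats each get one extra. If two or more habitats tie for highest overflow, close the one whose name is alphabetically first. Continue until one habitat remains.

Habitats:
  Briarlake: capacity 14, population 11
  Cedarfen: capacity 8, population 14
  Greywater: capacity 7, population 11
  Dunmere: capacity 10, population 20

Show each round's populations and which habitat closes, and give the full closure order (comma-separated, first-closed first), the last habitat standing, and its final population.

Closure order: Dunmere, Cedarfen, Greywater
Last habitat: Briarlake with 56 animals

Round 1: Briarlake=11 Cedarfen=14 Dunmere=20 Greywater=11 → close Dunmere (overflow 10)
  20÷3 = 6 each, +1 to first 2
Round 2: Briarlake=18 Cedarfen=21 Greywater=17 → close Cedarfen (overflow 13)
  21÷2 = 10 each, +1 to first 1
Round 3: Briarlake=29 Greywater=27 → close Greywater (overflow 20)
  27÷1 = 27 each, +1 to first 0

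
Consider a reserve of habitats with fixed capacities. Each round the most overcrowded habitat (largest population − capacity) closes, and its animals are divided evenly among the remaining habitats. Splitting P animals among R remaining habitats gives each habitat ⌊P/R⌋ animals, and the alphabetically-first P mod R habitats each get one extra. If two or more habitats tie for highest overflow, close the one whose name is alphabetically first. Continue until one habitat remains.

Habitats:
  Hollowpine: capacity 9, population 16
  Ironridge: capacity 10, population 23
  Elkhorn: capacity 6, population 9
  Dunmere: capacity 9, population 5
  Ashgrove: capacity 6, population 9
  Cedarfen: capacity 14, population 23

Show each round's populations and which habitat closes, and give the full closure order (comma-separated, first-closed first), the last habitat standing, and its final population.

Closure order: Ironridge, Cedarfen, Hollowpine, Ashgrove, Elkhorn
Last habitat: Dunmere with 85 animals

Round 1: Ashgrove=9 Cedarfen=23 Dunmere=5 Elkhorn=9 Hollowpine=16 Ironridge=23 → close Ironridge (overflow 13)
  23÷5 = 4 each, +1 to first 3
Round 2: Ashgrove=14 Cedarfen=28 Dunmere=10 Elkhorn=13 Hollowpine=20 → close Cedarfen (overflow 14)
  28÷4 = 7 each, +1 to first 0
Round 3: Ashgrove=21 Dunmere=17 Elkhorn=20 Hollowpine=27 → close Hollowpine (overflow 18)
  27÷3 = 9 each, +1 to first 0
Round 4: Ashgrove=30 Dunmere=26 Elkhorn=29 → close Ashgrove (overflow 24)
  30÷2 = 15 each, +1 to first 0
Round 5: Dunmere=41 Elkhorn=44 → close Elkhorn (overflow 38)
  44÷1 = 44 each, +1 to first 0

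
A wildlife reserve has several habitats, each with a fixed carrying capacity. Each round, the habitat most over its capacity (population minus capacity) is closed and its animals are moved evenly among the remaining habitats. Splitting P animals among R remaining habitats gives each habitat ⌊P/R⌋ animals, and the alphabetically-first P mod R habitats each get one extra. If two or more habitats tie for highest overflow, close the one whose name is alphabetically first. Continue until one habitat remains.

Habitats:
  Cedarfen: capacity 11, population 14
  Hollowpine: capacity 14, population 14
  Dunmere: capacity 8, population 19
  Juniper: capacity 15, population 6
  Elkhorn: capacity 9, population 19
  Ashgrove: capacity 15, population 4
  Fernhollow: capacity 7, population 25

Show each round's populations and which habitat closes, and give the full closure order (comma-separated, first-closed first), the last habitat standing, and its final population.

Closure order: Fernhollow, Dunmere, Elkhorn, Cedarfen, Hollowpine, Ashgrove
Last habitat: Juniper with 101 animals

Round 1: Ashgrove=4 Cedarfen=14 Dunmere=19 Elkhorn=19 Fernhollow=25 Hollowpine=14 Juniper=6 → close Fernhollow (overflow 18)
  25÷6 = 4 each, +1 to first 1
Round 2: Ashgrove=9 Cedarfen=18 Dunmere=23 Elkhorn=23 Hollowpine=18 Juniper=10 → close Dunmere (overflow 15)
  23÷5 = 4 each, +1 to first 3
Round 3: Ashgrove=14 Cedarfen=23 Elkhorn=28 Hollowpine=22 Juniper=14 → close Elkhorn (overflow 19)
  28÷4 = 7 each, +1 to first 0
Round 4: Ashgrove=21 Cedarfen=30 Hollowpine=29 Juniper=21 → close Cedarfen (overflow 19)
  30÷3 = 10 each, +1 to first 0
Round 5: Ashgrove=31 Hollowpine=39 Juniper=31 → close Hollowpine (overflow 25)
  39÷2 = 19 each, +1 to first 1
Round 6: Ashgrove=51 Juniper=50 → close Ashgrove (overflow 36)
  51÷1 = 51 each, +1 to first 0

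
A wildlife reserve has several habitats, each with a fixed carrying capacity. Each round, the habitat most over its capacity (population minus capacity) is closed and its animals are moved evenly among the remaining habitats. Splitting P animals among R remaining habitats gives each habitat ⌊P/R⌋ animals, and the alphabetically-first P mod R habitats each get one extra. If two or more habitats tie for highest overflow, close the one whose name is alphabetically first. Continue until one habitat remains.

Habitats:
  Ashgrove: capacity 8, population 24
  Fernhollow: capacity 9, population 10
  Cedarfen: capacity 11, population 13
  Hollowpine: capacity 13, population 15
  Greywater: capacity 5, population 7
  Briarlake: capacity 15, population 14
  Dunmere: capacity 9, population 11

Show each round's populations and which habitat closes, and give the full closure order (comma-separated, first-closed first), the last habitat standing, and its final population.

Closure order: Ashgrove, Cedarfen, Dunmere, Greywater, Briarlake, Fernhollow
Last habitat: Hollowpine with 94 animals

Round 1: Ashgrove=24 Briarlake=14 Cedarfen=13 Dunmere=11 Fernhollow=10 Greywater=7 Hollowpine=15 → close Ashgrove (overflow 16)
  24÷6 = 4 each, +1 to first 0
Round 2: Briarlake=18 Cedarfen=17 Dunmere=15 Fernhollow=14 Greywater=11 Hollowpine=19 → close Cedarfen (overflow 6)
  17÷5 = 3 each, +1 to first 2
Round 3: Briarlake=22 Dunmere=19 Fernhollow=17 Greywater=14 Hollowpine=22 → close Dunmere (overflow 10)
  19÷4 = 4 each, +1 to first 3
Round 4: Briarlake=27 Fernhollow=22 Greywater=19 Hollowpine=26 → close Greywater (overflow 14)
  19÷3 = 6 each, +1 to first 1
Round 5: Briarlake=34 Fernhollow=28 Hollowpine=32 → close Briarlake (overflow 19)
  34÷2 = 17 each, +1 to first 0
Round 6: Fernhollow=45 Hollowpine=49 → close Fernhollow (overflow 36)
  45÷1 = 45 each, +1 to first 0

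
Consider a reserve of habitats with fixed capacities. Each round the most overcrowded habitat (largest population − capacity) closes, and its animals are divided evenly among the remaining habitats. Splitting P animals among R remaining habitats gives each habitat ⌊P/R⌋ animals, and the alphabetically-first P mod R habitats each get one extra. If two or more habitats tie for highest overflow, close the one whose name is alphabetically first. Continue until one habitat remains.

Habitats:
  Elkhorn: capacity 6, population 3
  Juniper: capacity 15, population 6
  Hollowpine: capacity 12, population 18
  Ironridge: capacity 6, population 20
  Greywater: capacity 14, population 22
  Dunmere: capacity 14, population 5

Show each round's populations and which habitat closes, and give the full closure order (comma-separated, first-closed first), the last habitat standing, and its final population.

Closure order: Ironridge, Greywater, Hollowpine, Elkhorn, Dunmere
Last habitat: Juniper with 74 animals

Round 1: Dunmere=5 Elkhorn=3 Greywater=22 Hollowpine=18 Ironridge=20 Juniper=6 → close Ironridge (overflow 14)
  20÷5 = 4 each, +1 to first 0
Round 2: Dunmere=9 Elkhorn=7 Greywater=26 Hollowpine=22 Juniper=10 → close Greywater (overflow 12)
  26÷4 = 6 each, +1 to first 2
Round 3: Dunmere=16 Elkhorn=14 Hollowpine=28 Juniper=16 → close Hollowpine (overflow 16)
  28÷3 = 9 each, +1 to first 1
Round 4: Dunmere=26 Elkhorn=23 Juniper=25 → close Elkhorn (overflow 17)
  23÷2 = 11 each, +1 to first 1
Round 5: Dunmere=38 Juniper=36 → close Dunmere (overflow 24)
  38÷1 = 38 each, +1 to first 0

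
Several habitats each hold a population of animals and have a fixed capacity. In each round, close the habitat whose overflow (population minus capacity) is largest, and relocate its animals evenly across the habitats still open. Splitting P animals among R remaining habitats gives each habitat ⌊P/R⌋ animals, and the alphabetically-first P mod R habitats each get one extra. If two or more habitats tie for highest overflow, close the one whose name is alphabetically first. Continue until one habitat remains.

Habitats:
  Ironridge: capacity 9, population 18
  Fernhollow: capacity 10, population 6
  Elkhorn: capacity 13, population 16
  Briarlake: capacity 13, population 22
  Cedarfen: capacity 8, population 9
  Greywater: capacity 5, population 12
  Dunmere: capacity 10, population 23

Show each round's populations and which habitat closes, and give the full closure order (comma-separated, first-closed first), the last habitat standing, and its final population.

Round 1: Briarlake=22 Cedarfen=9 Dunmere=23 Elkhorn=16 Fernhollow=6 Greywater=12 Ironridge=18 → close Dunmere (overflow 13)
  23÷6 = 3 each, +1 to first 5
Round 2: Briarlake=26 Cedarfen=13 Elkhorn=20 Fernhollow=10 Greywater=16 Ironridge=21 → close Briarlake (overflow 13)
  26÷5 = 5 each, +1 to first 1
Round 3: Cedarfen=19 Elkhorn=25 Fernhollow=15 Greywater=21 Ironridge=26 → close Ironridge (overflow 17)
  26÷4 = 6 each, +1 to first 2
Round 4: Cedarfen=26 Elkhorn=32 Fernhollow=21 Greywater=27 → close Greywater (overflow 22)
  27÷3 = 9 each, +1 to first 0
Round 5: Cedarfen=35 Elkhorn=41 Fernhollow=30 → close Elkhorn (overflow 28)
  41÷2 = 20 each, +1 to first 1
Round 6: Cedarfen=56 Fernhollow=50 → close Cedarfen (overflow 48)
  56÷1 = 56 each, +1 to first 0

Closure order: Dunmere, Briarlake, Ironridge, Greywater, Elkhorn, Cedarfen
Last habitat: Fernhollow with 106 animals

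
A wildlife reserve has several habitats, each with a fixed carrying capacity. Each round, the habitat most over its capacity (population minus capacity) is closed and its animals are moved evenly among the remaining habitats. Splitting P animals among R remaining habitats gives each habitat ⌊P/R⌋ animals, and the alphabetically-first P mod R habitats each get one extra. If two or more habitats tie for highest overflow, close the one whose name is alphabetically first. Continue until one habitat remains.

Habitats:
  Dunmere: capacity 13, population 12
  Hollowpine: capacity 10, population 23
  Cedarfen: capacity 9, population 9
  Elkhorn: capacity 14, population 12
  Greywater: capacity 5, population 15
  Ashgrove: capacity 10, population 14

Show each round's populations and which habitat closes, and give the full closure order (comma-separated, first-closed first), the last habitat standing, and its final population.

Closure order: Hollowpine, Greywater, Ashgrove, Cedarfen, Dunmere
Last habitat: Elkhorn with 85 animals

Round 1: Ashgrove=14 Cedarfen=9 Dunmere=12 Elkhorn=12 Greywater=15 Hollowpine=23 → close Hollowpine (overflow 13)
  23÷5 = 4 each, +1 to first 3
Round 2: Ashgrove=19 Cedarfen=14 Dunmere=17 Elkhorn=16 Greywater=19 → close Greywater (overflow 14)
  19÷4 = 4 each, +1 to first 3
Round 3: Ashgrove=24 Cedarfen=19 Dunmere=22 Elkhorn=20 → close Ashgrove (overflow 14)
  24÷3 = 8 each, +1 to first 0
Round 4: Cedarfen=27 Dunmere=30 Elkhorn=28 → close Cedarfen (overflow 18)
  27÷2 = 13 each, +1 to first 1
Round 5: Dunmere=44 Elkhorn=41 → close Dunmere (overflow 31)
  44÷1 = 44 each, +1 to first 0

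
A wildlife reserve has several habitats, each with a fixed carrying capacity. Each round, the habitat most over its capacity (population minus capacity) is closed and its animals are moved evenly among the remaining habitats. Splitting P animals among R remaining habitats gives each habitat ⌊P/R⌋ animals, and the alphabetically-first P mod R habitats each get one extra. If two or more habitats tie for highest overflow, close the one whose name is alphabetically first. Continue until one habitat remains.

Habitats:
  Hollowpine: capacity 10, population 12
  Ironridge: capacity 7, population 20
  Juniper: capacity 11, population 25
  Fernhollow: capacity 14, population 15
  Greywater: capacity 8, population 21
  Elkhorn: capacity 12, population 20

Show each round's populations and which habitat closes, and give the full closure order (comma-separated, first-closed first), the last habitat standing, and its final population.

Round 1: Elkhorn=20 Fernhollow=15 Greywater=21 Hollowpine=12 Ironridge=20 Juniper=25 → close Juniper (overflow 14)
  25÷5 = 5 each, +1 to first 0
Round 2: Elkhorn=25 Fernhollow=20 Greywater=26 Hollowpine=17 Ironridge=25 → close Greywater (overflow 18)
  26÷4 = 6 each, +1 to first 2
Round 3: Elkhorn=32 Fernhollow=27 Hollowpine=23 Ironridge=31 → close Ironridge (overflow 24)
  31÷3 = 10 each, +1 to first 1
Round 4: Elkhorn=43 Fernhollow=37 Hollowpine=33 → close Elkhorn (overflow 31)
  43÷2 = 21 each, +1 to first 1
Round 5: Fernhollow=59 Hollowpine=54 → close Fernhollow (overflow 45)
  59÷1 = 59 each, +1 to first 0

Closure order: Juniper, Greywater, Ironridge, Elkhorn, Fernhollow
Last habitat: Hollowpine with 113 animals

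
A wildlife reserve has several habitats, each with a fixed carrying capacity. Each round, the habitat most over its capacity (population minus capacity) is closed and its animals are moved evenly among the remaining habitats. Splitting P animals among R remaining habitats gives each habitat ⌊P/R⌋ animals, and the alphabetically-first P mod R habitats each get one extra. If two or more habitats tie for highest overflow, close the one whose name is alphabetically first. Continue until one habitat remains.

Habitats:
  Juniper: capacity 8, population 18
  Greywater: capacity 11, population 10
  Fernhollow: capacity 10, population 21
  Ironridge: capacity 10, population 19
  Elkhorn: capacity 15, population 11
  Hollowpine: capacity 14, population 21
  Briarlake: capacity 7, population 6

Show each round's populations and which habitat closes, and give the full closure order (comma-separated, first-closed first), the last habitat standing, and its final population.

Closure order: Fernhollow, Juniper, Ironridge, Hollowpine, Briarlake, Greywater
Last habitat: Elkhorn with 106 animals

Round 1: Briarlake=6 Elkhorn=11 Fernhollow=21 Greywater=10 Hollowpine=21 Ironridge=19 Juniper=18 → close Fernhollow (overflow 11)
  21÷6 = 3 each, +1 to first 3
Round 2: Briarlake=10 Elkhorn=15 Greywater=14 Hollowpine=24 Ironridge=22 Juniper=21 → close Juniper (overflow 13)
  21÷5 = 4 each, +1 to first 1
Round 3: Briarlake=15 Elkhorn=19 Greywater=18 Hollowpine=28 Ironridge=26 → close Ironridge (overflow 16)
  26÷4 = 6 each, +1 to first 2
Round 4: Briarlake=22 Elkhorn=26 Greywater=24 Hollowpine=34 → close Hollowpine (overflow 20)
  34÷3 = 11 each, +1 to first 1
Round 5: Briarlake=34 Elkhorn=37 Greywater=35 → close Briarlake (overflow 27)
  34÷2 = 17 each, +1 to first 0
Round 6: Elkhorn=54 Greywater=52 → close Greywater (overflow 41)
  52÷1 = 52 each, +1 to first 0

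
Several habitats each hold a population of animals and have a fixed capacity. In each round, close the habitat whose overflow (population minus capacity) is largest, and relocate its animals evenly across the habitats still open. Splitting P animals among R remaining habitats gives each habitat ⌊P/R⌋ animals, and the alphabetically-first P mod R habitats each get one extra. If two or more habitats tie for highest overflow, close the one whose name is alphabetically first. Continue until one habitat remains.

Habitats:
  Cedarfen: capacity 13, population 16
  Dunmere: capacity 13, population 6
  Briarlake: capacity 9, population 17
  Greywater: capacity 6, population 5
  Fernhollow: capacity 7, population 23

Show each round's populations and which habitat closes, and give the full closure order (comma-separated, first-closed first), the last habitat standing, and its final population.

Closure order: Fernhollow, Briarlake, Cedarfen, Greywater
Last habitat: Dunmere with 67 animals

Round 1: Briarlake=17 Cedarfen=16 Dunmere=6 Fernhollow=23 Greywater=5 → close Fernhollow (overflow 16)
  23÷4 = 5 each, +1 to first 3
Round 2: Briarlake=23 Cedarfen=22 Dunmere=12 Greywater=10 → close Briarlake (overflow 14)
  23÷3 = 7 each, +1 to first 2
Round 3: Cedarfen=30 Dunmere=20 Greywater=17 → close Cedarfen (overflow 17)
  30÷2 = 15 each, +1 to first 0
Round 4: Dunmere=35 Greywater=32 → close Greywater (overflow 26)
  32÷1 = 32 each, +1 to first 0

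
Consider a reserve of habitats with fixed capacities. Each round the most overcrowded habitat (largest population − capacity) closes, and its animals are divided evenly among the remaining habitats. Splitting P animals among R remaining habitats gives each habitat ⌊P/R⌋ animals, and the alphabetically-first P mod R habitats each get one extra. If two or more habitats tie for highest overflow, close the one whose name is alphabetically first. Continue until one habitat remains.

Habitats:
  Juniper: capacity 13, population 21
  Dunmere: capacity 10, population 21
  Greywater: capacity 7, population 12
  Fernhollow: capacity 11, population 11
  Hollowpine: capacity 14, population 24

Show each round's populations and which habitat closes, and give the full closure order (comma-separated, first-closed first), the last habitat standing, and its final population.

Closure order: Dunmere, Hollowpine, Juniper, Greywater
Last habitat: Fernhollow with 89 animals

Round 1: Dunmere=21 Fernhollow=11 Greywater=12 Hollowpine=24 Juniper=21 → close Dunmere (overflow 11)
  21÷4 = 5 each, +1 to first 1
Round 2: Fernhollow=17 Greywater=17 Hollowpine=29 Juniper=26 → close Hollowpine (overflow 15)
  29÷3 = 9 each, +1 to first 2
Round 3: Fernhollow=27 Greywater=27 Juniper=35 → close Juniper (overflow 22)
  35÷2 = 17 each, +1 to first 1
Round 4: Fernhollow=45 Greywater=44 → close Greywater (overflow 37)
  44÷1 = 44 each, +1 to first 0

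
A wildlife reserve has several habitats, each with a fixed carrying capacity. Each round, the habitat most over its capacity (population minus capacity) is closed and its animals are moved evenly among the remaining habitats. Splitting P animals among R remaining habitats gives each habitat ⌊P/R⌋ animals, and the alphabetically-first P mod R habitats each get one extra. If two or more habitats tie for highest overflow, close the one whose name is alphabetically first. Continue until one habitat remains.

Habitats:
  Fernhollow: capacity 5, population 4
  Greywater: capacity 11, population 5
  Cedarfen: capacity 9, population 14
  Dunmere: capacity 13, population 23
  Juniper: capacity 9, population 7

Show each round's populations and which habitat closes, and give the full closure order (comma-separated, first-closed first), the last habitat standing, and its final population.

Round 1: Cedarfen=14 Dunmere=23 Fernhollow=4 Greywater=5 Juniper=7 → close Dunmere (overflow 10)
  23÷4 = 5 each, +1 to first 3
Round 2: Cedarfen=20 Fernhollow=10 Greywater=11 Juniper=12 → close Cedarfen (overflow 11)
  20÷3 = 6 each, +1 to first 2
Round 3: Fernhollow=17 Greywater=18 Juniper=18 → close Fernhollow (overflow 12)
  17÷2 = 8 each, +1 to first 1
Round 4: Greywater=27 Juniper=26 → close Juniper (overflow 17)
  26÷1 = 26 each, +1 to first 0

Closure order: Dunmere, Cedarfen, Fernhollow, Juniper
Last habitat: Greywater with 53 animals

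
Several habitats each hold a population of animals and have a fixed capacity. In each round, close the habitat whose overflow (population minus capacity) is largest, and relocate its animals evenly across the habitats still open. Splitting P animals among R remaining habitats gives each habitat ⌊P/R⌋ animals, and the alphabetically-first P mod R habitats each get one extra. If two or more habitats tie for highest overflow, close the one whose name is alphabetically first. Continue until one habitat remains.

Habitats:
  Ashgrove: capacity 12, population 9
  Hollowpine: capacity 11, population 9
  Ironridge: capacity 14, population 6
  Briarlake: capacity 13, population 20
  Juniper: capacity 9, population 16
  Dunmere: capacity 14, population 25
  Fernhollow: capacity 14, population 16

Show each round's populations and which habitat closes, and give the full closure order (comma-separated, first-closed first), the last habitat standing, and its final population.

Closure order: Dunmere, Briarlake, Juniper, Fernhollow, Ashgrove, Hollowpine
Last habitat: Ironridge with 101 animals

Round 1: Ashgrove=9 Briarlake=20 Dunmere=25 Fernhollow=16 Hollowpine=9 Ironridge=6 Juniper=16 → close Dunmere (overflow 11)
  25÷6 = 4 each, +1 to first 1
Round 2: Ashgrove=14 Briarlake=24 Fernhollow=20 Hollowpine=13 Ironridge=10 Juniper=20 → close Briarlake (overflow 11)
  24÷5 = 4 each, +1 to first 4
Round 3: Ashgrove=19 Fernhollow=25 Hollowpine=18 Ironridge=15 Juniper=24 → close Juniper (overflow 15)
  24÷4 = 6 each, +1 to first 0
Round 4: Ashgrove=25 Fernhollow=31 Hollowpine=24 Ironridge=21 → close Fernhollow (overflow 17)
  31÷3 = 10 each, +1 to first 1
Round 5: Ashgrove=36 Hollowpine=34 Ironridge=31 → close Ashgrove (overflow 24)
  36÷2 = 18 each, +1 to first 0
Round 6: Hollowpine=52 Ironridge=49 → close Hollowpine (overflow 41)
  52÷1 = 52 each, +1 to first 0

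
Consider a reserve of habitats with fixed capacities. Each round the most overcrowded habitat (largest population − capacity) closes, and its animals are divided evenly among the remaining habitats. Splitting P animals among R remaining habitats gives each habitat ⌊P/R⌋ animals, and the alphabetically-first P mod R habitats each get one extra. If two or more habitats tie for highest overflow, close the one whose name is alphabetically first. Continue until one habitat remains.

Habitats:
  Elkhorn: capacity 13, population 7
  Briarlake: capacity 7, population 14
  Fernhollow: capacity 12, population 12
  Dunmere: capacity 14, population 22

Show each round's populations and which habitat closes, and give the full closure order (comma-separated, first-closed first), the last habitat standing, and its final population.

Round 1: Briarlake=14 Dunmere=22 Elkhorn=7 Fernhollow=12 → close Dunmere (overflow 8)
  22÷3 = 7 each, +1 to first 1
Round 2: Briarlake=22 Elkhorn=14 Fernhollow=19 → close Briarlake (overflow 15)
  22÷2 = 11 each, +1 to first 0
Round 3: Elkhorn=25 Fernhollow=30 → close Fernhollow (overflow 18)
  30÷1 = 30 each, +1 to first 0

Closure order: Dunmere, Briarlake, Fernhollow
Last habitat: Elkhorn with 55 animals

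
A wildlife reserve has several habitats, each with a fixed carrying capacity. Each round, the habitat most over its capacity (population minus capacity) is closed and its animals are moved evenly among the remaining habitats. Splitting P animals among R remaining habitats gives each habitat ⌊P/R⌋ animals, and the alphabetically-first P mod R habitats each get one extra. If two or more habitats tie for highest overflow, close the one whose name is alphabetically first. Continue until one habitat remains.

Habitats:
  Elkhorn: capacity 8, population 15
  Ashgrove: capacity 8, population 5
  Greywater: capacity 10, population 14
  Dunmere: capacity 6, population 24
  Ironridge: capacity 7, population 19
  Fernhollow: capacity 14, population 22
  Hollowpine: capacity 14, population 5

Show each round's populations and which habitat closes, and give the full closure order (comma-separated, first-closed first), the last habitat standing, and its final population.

Round 1: Ashgrove=5 Dunmere=24 Elkhorn=15 Fernhollow=22 Greywater=14 Hollowpine=5 Ironridge=19 → close Dunmere (overflow 18)
  24÷6 = 4 each, +1 to first 0
Round 2: Ashgrove=9 Elkhorn=19 Fernhollow=26 Greywater=18 Hollowpine=9 Ironridge=23 → close Ironridge (overflow 16)
  23÷5 = 4 each, +1 to first 3
Round 3: Ashgrove=14 Elkhorn=24 Fernhollow=31 Greywater=22 Hollowpine=13 → close Fernhollow (overflow 17)
  31÷4 = 7 each, +1 to first 3
Round 4: Ashgrove=22 Elkhorn=32 Greywater=30 Hollowpine=20 → close Elkhorn (overflow 24)
  32÷3 = 10 each, +1 to first 2
Round 5: Ashgrove=33 Greywater=41 Hollowpine=30 → close Greywater (overflow 31)
  41÷2 = 20 each, +1 to first 1
Round 6: Ashgrove=54 Hollowpine=50 → close Ashgrove (overflow 46)
  54÷1 = 54 each, +1 to first 0

Closure order: Dunmere, Ironridge, Fernhollow, Elkhorn, Greywater, Ashgrove
Last habitat: Hollowpine with 104 animals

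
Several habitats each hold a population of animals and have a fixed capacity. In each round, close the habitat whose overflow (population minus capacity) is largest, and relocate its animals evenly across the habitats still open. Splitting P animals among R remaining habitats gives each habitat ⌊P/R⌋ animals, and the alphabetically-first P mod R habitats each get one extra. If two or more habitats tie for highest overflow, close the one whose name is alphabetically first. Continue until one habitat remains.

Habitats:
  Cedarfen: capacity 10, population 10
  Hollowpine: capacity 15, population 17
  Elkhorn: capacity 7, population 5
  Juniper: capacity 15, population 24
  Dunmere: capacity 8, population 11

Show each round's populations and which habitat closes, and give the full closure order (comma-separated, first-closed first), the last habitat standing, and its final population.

Round 1: Cedarfen=10 Dunmere=11 Elkhorn=5 Hollowpine=17 Juniper=24 → close Juniper (overflow 9)
  24÷4 = 6 each, +1 to first 0
Round 2: Cedarfen=16 Dunmere=17 Elkhorn=11 Hollowpine=23 → close Dunmere (overflow 9)
  17÷3 = 5 each, +1 to first 2
Round 3: Cedarfen=22 Elkhorn=17 Hollowpine=28 → close Hollowpine (overflow 13)
  28÷2 = 14 each, +1 to first 0
Round 4: Cedarfen=36 Elkhorn=31 → close Cedarfen (overflow 26)
  36÷1 = 36 each, +1 to first 0

Closure order: Juniper, Dunmere, Hollowpine, Cedarfen
Last habitat: Elkhorn with 67 animals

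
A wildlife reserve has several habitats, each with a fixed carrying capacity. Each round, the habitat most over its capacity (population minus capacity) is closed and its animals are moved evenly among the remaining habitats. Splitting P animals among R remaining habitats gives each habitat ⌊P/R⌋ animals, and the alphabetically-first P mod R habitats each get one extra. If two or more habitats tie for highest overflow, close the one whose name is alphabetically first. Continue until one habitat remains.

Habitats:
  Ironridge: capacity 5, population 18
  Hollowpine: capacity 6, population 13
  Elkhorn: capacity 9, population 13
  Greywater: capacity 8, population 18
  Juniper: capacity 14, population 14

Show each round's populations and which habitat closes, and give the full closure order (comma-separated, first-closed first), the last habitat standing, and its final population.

Round 1: Elkhorn=13 Greywater=18 Hollowpine=13 Ironridge=18 Juniper=14 → close Ironridge (overflow 13)
  18÷4 = 4 each, +1 to first 2
Round 2: Elkhorn=18 Greywater=23 Hollowpine=17 Juniper=18 → close Greywater (overflow 15)
  23÷3 = 7 each, +1 to first 2
Round 3: Elkhorn=26 Hollowpine=25 Juniper=25 → close Hollowpine (overflow 19)
  25÷2 = 12 each, +1 to first 1
Round 4: Elkhorn=39 Juniper=37 → close Elkhorn (overflow 30)
  39÷1 = 39 each, +1 to first 0

Closure order: Ironridge, Greywater, Hollowpine, Elkhorn
Last habitat: Juniper with 76 animals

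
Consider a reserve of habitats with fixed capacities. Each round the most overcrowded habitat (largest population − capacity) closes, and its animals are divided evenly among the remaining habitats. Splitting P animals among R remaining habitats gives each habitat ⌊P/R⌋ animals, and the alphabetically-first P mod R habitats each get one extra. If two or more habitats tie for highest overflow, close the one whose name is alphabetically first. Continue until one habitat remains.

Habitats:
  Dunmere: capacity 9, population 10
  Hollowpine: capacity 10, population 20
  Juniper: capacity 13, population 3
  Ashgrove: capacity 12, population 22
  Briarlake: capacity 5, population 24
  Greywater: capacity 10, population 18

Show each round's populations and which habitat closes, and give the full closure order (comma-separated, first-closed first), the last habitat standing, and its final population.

Closure order: Briarlake, Ashgrove, Hollowpine, Greywater, Dunmere
Last habitat: Juniper with 97 animals

Round 1: Ashgrove=22 Briarlake=24 Dunmere=10 Greywater=18 Hollowpine=20 Juniper=3 → close Briarlake (overflow 19)
  24÷5 = 4 each, +1 to first 4
Round 2: Ashgrove=27 Dunmere=15 Greywater=23 Hollowpine=25 Juniper=7 → close Ashgrove (overflow 15)
  27÷4 = 6 each, +1 to first 3
Round 3: Dunmere=22 Greywater=30 Hollowpine=32 Juniper=13 → close Hollowpine (overflow 22)
  32÷3 = 10 each, +1 to first 2
Round 4: Dunmere=33 Greywater=41 Juniper=23 → close Greywater (overflow 31)
  41÷2 = 20 each, +1 to first 1
Round 5: Dunmere=54 Juniper=43 → close Dunmere (overflow 45)
  54÷1 = 54 each, +1 to first 0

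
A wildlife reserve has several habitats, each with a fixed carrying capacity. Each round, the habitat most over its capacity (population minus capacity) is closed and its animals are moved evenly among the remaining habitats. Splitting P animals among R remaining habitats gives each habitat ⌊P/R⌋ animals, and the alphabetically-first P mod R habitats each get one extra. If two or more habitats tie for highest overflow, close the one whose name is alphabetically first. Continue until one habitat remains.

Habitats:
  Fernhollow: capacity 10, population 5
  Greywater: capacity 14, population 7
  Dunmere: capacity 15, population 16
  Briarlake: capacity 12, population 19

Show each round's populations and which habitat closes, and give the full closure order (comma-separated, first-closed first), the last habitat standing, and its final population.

Closure order: Briarlake, Dunmere, Fernhollow
Last habitat: Greywater with 47 animals

Round 1: Briarlake=19 Dunmere=16 Fernhollow=5 Greywater=7 → close Briarlake (overflow 7)
  19÷3 = 6 each, +1 to first 1
Round 2: Dunmere=23 Fernhollow=11 Greywater=13 → close Dunmere (overflow 8)
  23÷2 = 11 each, +1 to first 1
Round 3: Fernhollow=23 Greywater=24 → close Fernhollow (overflow 13)
  23÷1 = 23 each, +1 to first 0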